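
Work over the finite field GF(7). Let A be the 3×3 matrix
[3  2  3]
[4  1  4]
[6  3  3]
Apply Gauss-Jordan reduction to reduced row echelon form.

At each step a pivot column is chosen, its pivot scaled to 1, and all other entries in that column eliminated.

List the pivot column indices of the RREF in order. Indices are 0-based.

pivot columns: 0, 1, 2

pivot(0,0)=3: scale R0 → (1, 3, 1)
  clear (1,0): R1 −= (4)R0 → (0, 3, 0)
  clear (2,0): R2 −= (6)R0 → (0, 6, 4)
pivot(1,1)=3: scale R1 → (0, 1, 0)
  clear (0,1): R0 −= (3)R1 → (1, 0, 1)
  clear (2,1): R2 −= (6)R1 → (0, 0, 4)
pivot(2,2)=4: scale R2 → (0, 0, 1)
  clear (0,2): R0 −= (1)R2 → (1, 0, 0)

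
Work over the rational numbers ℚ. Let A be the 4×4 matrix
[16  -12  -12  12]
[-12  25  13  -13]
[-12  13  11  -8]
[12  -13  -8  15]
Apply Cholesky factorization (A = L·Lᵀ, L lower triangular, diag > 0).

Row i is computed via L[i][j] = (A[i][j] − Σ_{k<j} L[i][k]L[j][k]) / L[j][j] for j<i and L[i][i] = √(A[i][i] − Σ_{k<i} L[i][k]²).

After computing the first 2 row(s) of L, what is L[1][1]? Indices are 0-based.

L[1][1] = 4

Step 1: L[0][0] = √(16) = 4.
  L[1][0] = (-12) / L[0][0] = -3.
Step 2: L[1][1] = √(16) = 4.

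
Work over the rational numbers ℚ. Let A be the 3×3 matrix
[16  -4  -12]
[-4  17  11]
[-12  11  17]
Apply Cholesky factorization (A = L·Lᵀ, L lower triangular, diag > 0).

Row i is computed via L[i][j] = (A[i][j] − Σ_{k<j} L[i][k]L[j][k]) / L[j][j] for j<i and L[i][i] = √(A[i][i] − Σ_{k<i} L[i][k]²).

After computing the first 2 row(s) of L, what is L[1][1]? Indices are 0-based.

L[1][1] = 4

Step 1: L[0][0] = √(16) = 4.
  L[1][0] = (-4) / L[0][0] = -1.
Step 2: L[1][1] = √(16) = 4.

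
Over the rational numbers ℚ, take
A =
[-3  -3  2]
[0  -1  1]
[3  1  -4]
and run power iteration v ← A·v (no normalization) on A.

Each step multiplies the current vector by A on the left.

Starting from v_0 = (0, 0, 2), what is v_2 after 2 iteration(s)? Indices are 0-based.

v_0 = (0, 0, 2).
v_1 = A·v_0 = (4, 2, -8).
v_2 = A·v_1 = (-34, -10, 46).

v_2 = (-34, -10, 46)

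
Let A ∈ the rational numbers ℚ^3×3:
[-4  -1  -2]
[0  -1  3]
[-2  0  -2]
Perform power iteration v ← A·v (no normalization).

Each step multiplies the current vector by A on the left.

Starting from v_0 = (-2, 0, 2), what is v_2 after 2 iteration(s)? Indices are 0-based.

v_0 = (-2, 0, 2).
v_1 = A·v_0 = (4, 6, 0).
v_2 = A·v_1 = (-22, -6, -8).

v_2 = (-22, -6, -8)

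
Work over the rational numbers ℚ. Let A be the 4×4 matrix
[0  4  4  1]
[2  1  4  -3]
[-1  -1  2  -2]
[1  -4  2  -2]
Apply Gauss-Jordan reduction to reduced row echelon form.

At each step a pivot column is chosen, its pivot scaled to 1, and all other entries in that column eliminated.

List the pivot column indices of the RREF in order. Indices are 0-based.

step 1: exchange rows 0,1
step 1: normalize row 0 (÷2) = (1, 1/2, 2, -3/2)
  row 2: subtract -1×row0 = (0, -1/2, 4, -7/2)
  row 3: subtract 1×row0 = (0, -9/2, 0, -1/2)
step 2: normalize row 1 (÷4) = (0, 1, 1, 1/4)
  row 0: subtract 1/2×row1 = (1, 0, 3/2, -13/8)
  row 2: subtract -1/2×row1 = (0, 0, 9/2, -27/8)
  row 3: subtract -9/2×row1 = (0, 0, 9/2, 5/8)
step 3: normalize row 2 (÷9/2) = (0, 0, 1, -3/4)
  row 0: subtract 3/2×row2 = (1, 0, 0, -1/2)
  row 1: subtract 1×row2 = (0, 1, 0, 1)
  row 3: subtract 9/2×row2 = (0, 0, 0, 4)
step 4: normalize row 3 (÷4) = (0, 0, 0, 1)
  row 0: subtract -1/2×row3 = (1, 0, 0, 0)
  row 1: subtract 1×row3 = (0, 1, 0, 0)
  row 2: subtract -3/4×row3 = (0, 0, 1, 0)

pivot columns: 0, 1, 2, 3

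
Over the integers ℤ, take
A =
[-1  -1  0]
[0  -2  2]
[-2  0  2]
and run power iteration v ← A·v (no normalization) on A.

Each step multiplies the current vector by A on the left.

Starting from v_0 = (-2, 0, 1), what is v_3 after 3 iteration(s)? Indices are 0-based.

v_0 = (-2, 0, 1).
v_1 = A·v_0 = (2, 2, 6).
v_2 = A·v_1 = (-4, 8, 8).
v_3 = A·v_2 = (-4, 0, 24).

v_3 = (-4, 0, 24)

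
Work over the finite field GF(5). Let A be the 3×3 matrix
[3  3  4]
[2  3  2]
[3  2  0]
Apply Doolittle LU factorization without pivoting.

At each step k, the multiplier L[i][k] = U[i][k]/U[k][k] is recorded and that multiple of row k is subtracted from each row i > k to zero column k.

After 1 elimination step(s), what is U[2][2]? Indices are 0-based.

k=0: U[0][0]=3
  eliminate (1,0): mult=4, new row 1: (0, 1, 1); set L[1][0]=4
  eliminate (2,0): mult=1, new row 2: (0, 4, 1); set L[2][0]=1

U[2][2] = 1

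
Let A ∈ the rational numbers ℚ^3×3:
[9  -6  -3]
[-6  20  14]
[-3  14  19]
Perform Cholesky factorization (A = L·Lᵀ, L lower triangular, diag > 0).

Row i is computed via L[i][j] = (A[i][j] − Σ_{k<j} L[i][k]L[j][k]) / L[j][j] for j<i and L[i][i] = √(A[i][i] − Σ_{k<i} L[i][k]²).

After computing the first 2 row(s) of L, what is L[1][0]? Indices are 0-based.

L[1][0] = -2

Step 1: L[0][0] = √(9) = 3.
  L[1][0] = (-6) / L[0][0] = -2.
Step 2: L[1][1] = √(16) = 4.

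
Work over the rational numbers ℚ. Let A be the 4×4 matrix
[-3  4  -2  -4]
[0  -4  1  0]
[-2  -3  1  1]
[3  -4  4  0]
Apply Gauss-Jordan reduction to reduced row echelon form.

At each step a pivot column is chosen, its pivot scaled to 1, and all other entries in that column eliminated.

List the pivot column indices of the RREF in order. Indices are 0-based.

pivot columns: 0, 1, 2, 3

step 1: normalize row 0 (÷-3) = (1, -4/3, 2/3, 4/3)
  row 2: subtract -2×row0 = (0, -17/3, 7/3, 11/3)
  row 3: subtract 3×row0 = (0, 0, 2, -4)
step 2: normalize row 1 (÷-4) = (0, 1, -1/4, 0)
  row 0: subtract -4/3×row1 = (1, 0, 1/3, 4/3)
  row 2: subtract -17/3×row1 = (0, 0, 11/12, 11/3)
step 3: normalize row 2 (÷11/12) = (0, 0, 1, 4)
  row 0: subtract 1/3×row2 = (1, 0, 0, 0)
  row 1: subtract -1/4×row2 = (0, 1, 0, 1)
  row 3: subtract 2×row2 = (0, 0, 0, -12)
step 4: normalize row 3 (÷-12) = (0, 0, 0, 1)
  row 1: subtract 1×row3 = (0, 1, 0, 0)
  row 2: subtract 4×row3 = (0, 0, 1, 0)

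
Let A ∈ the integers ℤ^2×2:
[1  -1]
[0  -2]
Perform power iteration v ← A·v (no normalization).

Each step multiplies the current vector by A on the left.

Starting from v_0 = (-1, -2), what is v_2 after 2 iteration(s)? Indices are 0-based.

v_0 = (-1, -2).
v_1 = A·v_0 = (1, 4).
v_2 = A·v_1 = (-3, -8).

v_2 = (-3, -8)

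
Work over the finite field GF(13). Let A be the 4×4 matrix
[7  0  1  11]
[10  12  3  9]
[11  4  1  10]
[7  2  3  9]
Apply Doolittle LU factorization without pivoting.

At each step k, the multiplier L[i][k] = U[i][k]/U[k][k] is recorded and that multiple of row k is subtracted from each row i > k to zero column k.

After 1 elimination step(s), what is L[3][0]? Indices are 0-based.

L[3][0] = 1

k=0: U[0][0]=7
  eliminate (1,0): mult=7, new row 1: (0, 12, 9, 10); set L[1][0]=7
  eliminate (2,0): mult=9, new row 2: (0, 4, 5, 2); set L[2][0]=9
  eliminate (3,0): mult=1, new row 3: (0, 2, 2, 11); set L[3][0]=1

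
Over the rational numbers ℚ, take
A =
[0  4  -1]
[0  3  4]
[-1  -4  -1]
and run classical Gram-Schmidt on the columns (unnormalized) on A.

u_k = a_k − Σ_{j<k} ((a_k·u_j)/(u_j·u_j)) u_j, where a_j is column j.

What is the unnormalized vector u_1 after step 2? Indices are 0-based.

Step 1: u_0 = a_0 = (0, 0, -1).
Step 2: u_1 = a_1 − (4)·u_0 = (4, 3, 0).

u_1 = (4, 3, 0)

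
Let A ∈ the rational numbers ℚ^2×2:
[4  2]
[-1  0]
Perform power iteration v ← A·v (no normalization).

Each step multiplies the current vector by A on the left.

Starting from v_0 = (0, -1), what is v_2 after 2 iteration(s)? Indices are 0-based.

v_2 = (-8, 2)

v_0 = (0, -1).
v_1 = A·v_0 = (-2, 0).
v_2 = A·v_1 = (-8, 2).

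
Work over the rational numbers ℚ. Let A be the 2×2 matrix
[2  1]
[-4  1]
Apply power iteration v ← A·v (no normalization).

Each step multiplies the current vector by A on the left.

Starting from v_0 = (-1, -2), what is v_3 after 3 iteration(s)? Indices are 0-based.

v_0 = (-1, -2).
v_1 = A·v_0 = (-4, 2).
v_2 = A·v_1 = (-6, 18).
v_3 = A·v_2 = (6, 42).

v_3 = (6, 42)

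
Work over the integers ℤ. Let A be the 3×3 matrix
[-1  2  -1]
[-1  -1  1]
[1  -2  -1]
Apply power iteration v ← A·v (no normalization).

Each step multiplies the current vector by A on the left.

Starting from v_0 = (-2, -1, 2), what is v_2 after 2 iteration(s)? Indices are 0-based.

v_2 = (14, -5, -10)

v_0 = (-2, -1, 2).
v_1 = A·v_0 = (-2, 5, -2).
v_2 = A·v_1 = (14, -5, -10).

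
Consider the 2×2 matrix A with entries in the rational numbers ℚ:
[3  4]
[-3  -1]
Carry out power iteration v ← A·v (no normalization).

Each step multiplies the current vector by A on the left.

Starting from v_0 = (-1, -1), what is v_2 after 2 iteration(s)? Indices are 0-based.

v_2 = (-5, 17)

v_0 = (-1, -1).
v_1 = A·v_0 = (-7, 4).
v_2 = A·v_1 = (-5, 17).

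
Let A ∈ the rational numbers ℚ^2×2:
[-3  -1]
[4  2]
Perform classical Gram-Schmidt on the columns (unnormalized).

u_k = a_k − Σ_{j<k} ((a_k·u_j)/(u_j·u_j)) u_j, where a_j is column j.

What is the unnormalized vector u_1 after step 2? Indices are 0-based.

Step 1: u_0 = a_0 = (-3, 4).
Step 2: u_1 = a_1 − (11/25)·u_0 = (8/25, 6/25).

u_1 = (8/25, 6/25)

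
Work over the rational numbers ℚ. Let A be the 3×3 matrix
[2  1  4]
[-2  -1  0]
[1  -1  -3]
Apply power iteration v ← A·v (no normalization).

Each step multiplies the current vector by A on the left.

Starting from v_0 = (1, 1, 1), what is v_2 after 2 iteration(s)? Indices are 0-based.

v_0 = (1, 1, 1).
v_1 = A·v_0 = (7, -3, -3).
v_2 = A·v_1 = (-1, -11, 19).

v_2 = (-1, -11, 19)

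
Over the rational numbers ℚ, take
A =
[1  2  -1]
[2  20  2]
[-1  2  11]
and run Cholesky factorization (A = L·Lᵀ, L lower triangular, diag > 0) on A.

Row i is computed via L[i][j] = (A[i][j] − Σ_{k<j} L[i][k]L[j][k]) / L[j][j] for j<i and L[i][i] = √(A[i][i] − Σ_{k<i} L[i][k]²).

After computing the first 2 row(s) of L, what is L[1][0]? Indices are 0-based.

Step 1: L[0][0] = √(1) = 1.
  L[1][0] = (2) / L[0][0] = 2.
Step 2: L[1][1] = √(16) = 4.

L[1][0] = 2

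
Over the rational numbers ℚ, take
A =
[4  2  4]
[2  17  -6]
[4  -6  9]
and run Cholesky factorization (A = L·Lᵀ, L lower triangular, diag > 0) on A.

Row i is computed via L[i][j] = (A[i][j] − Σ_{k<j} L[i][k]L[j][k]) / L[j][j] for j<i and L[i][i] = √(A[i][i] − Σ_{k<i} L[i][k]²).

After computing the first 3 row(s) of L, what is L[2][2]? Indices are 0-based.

L[2][2] = 1

Step 1: L[0][0] = √(4) = 2.
  L[1][0] = (2) / L[0][0] = 1.
Step 2: L[1][1] = √(16) = 4.
  L[2][0] = (4) / L[0][0] = 2.
  L[2][1] = (-8) / L[1][1] = -2.
Step 3: L[2][2] = √(1) = 1.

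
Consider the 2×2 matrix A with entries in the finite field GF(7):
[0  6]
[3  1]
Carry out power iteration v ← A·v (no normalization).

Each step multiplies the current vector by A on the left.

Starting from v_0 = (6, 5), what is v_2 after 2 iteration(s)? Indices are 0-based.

v_0 = (6, 5).
v_1 = A·v_0 = (2, 2).
v_2 = A·v_1 = (5, 1).

v_2 = (5, 1)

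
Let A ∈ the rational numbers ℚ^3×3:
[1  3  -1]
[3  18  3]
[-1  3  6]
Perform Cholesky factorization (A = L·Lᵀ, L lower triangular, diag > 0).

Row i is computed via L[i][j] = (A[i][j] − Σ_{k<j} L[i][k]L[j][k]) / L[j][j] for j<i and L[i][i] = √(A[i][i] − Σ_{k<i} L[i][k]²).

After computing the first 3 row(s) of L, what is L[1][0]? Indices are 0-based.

Step 1: L[0][0] = √(1) = 1.
  L[1][0] = (3) / L[0][0] = 3.
Step 2: L[1][1] = √(9) = 3.
  L[2][0] = (-1) / L[0][0] = -1.
  L[2][1] = (6) / L[1][1] = 2.
Step 3: L[2][2] = √(1) = 1.

L[1][0] = 3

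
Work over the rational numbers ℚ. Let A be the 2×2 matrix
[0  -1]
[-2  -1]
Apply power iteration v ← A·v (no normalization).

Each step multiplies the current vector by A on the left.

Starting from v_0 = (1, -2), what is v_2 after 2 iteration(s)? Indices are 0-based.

v_2 = (0, -4)

v_0 = (1, -2).
v_1 = A·v_0 = (2, 0).
v_2 = A·v_1 = (0, -4).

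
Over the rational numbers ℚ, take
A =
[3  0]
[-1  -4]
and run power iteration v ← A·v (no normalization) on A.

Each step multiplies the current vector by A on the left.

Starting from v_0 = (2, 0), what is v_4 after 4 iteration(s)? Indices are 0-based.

v_4 = (162, 50)

v_0 = (2, 0).
v_1 = A·v_0 = (6, -2).
v_2 = A·v_1 = (18, 2).
v_3 = A·v_2 = (54, -26).
v_4 = A·v_3 = (162, 50).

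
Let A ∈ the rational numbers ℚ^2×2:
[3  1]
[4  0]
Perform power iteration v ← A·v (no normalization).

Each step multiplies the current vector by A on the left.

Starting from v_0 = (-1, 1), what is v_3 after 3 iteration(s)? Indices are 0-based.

v_3 = (-38, -40)

v_0 = (-1, 1).
v_1 = A·v_0 = (-2, -4).
v_2 = A·v_1 = (-10, -8).
v_3 = A·v_2 = (-38, -40).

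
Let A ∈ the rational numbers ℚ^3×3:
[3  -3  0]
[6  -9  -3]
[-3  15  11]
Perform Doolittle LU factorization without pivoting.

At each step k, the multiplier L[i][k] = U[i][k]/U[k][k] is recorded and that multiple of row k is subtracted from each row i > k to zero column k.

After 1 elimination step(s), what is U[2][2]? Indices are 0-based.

U[2][2] = 11

[col 0] pivot 3
  R1 -= 2*R0 → (0, -3, -3)  (L[1][0] := 2)
  R2 -= -1*R0 → (0, 12, 11)  (L[2][0] := -1)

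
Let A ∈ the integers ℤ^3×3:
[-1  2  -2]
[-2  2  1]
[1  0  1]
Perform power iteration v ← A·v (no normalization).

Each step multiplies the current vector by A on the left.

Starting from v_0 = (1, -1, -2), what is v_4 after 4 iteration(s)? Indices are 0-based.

v_4 = (25, 11, -30)

v_0 = (1, -1, -2).
v_1 = A·v_0 = (1, -6, -1).
v_2 = A·v_1 = (-11, -15, 0).
v_3 = A·v_2 = (-19, -8, -11).
v_4 = A·v_3 = (25, 11, -30).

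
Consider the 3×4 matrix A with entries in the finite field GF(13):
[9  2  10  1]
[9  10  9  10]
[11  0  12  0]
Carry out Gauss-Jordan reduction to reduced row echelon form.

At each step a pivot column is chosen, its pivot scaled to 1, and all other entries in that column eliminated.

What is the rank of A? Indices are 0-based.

[1] R0 /= 9  ⇒  (1, 6, 4, 3)
     R1 -= 9·R0  ⇒  (0, 8, 12, 9)
     R2 -= 11·R0  ⇒  (0, 12, 7, 6)
[2] R1 /= 8  ⇒  (0, 1, 8, 6)
     R0 -= 6·R1  ⇒  (1, 0, 8, 6)
     R2 -= 12·R1  ⇒  (0, 0, 2, 12)
[3] R2 /= 2  ⇒  (0, 0, 1, 6)
     R0 -= 8·R2  ⇒  (1, 0, 0, 10)
     R1 -= 8·R2  ⇒  (0, 1, 0, 10)

rank = 3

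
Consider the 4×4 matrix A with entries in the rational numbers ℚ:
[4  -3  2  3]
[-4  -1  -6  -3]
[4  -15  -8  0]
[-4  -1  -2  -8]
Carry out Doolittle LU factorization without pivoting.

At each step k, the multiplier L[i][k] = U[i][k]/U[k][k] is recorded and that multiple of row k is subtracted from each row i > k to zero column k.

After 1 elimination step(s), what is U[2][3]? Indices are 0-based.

Step 1: pivot at (0,0) is 4.
  row1 ← row1 − (-1)·row0  ⇒  L[1][0]=-1, U row1=(0, -4, -4, 0)
  row2 ← row2 − (1)·row0  ⇒  L[2][0]=1, U row2=(0, -12, -10, -3)
  row3 ← row3 − (-1)·row0  ⇒  L[3][0]=-1, U row3=(0, -4, 0, -5)

U[2][3] = -3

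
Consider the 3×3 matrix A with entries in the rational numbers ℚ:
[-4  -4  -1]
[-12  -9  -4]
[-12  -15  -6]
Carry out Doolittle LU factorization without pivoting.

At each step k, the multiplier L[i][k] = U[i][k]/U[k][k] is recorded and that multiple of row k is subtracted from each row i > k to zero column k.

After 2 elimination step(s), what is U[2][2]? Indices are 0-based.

k=0: U[0][0]=-4
  eliminate (1,0): mult=3, new row 1: (0, 3, -1); set L[1][0]=3
  eliminate (2,0): mult=3, new row 2: (0, -3, -3); set L[2][0]=3
k=1: U[1][1]=3
  eliminate (2,1): mult=-1, new row 2: (0, 0, -4); set L[2][1]=-1

U[2][2] = -4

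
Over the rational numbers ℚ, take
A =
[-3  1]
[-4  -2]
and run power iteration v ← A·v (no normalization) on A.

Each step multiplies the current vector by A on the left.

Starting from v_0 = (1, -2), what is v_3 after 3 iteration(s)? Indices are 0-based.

v_3 = (-25, -100)

v_0 = (1, -2).
v_1 = A·v_0 = (-5, 0).
v_2 = A·v_1 = (15, 20).
v_3 = A·v_2 = (-25, -100).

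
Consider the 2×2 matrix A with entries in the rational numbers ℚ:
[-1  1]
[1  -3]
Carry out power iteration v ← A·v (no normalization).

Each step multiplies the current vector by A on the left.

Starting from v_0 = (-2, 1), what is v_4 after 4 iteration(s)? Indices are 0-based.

v_0 = (-2, 1).
v_1 = A·v_0 = (3, -5).
v_2 = A·v_1 = (-8, 18).
v_3 = A·v_2 = (26, -62).
v_4 = A·v_3 = (-88, 212).

v_4 = (-88, 212)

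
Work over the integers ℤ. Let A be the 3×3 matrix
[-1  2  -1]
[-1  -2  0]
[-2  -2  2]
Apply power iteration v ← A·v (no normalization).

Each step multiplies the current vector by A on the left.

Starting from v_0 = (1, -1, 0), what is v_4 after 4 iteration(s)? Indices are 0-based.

v_0 = (1, -1, 0).
v_1 = A·v_0 = (-3, 1, 0).
v_2 = A·v_1 = (5, 1, 4).
v_3 = A·v_2 = (-7, -7, -4).
v_4 = A·v_3 = (-3, 21, 20).

v_4 = (-3, 21, 20)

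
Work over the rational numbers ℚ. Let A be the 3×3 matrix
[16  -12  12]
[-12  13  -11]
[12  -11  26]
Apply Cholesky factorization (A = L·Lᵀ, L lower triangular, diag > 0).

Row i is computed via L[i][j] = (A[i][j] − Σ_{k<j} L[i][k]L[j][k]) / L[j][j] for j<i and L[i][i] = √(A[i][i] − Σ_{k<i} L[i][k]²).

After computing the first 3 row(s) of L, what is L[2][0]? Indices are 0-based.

L[2][0] = 3

Step 1: L[0][0] = √(16) = 4.
  L[1][0] = (-12) / L[0][0] = -3.
Step 2: L[1][1] = √(4) = 2.
  L[2][0] = (12) / L[0][0] = 3.
  L[2][1] = (-2) / L[1][1] = -1.
Step 3: L[2][2] = √(16) = 4.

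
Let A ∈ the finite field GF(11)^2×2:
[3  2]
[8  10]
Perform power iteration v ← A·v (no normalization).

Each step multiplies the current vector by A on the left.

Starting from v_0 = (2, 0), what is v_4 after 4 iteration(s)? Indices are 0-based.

v_0 = (2, 0).
v_1 = A·v_0 = (6, 5).
v_2 = A·v_1 = (6, 10).
v_3 = A·v_2 = (5, 5).
v_4 = A·v_3 = (3, 2).

v_4 = (3, 2)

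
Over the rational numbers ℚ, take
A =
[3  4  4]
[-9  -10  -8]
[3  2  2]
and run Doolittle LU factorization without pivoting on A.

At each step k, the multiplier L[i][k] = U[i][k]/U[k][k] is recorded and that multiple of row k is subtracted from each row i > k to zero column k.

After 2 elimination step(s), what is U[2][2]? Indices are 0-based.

Step 1: pivot at (0,0) is 3.
  row1 ← row1 − (-3)·row0  ⇒  L[1][0]=-3, U row1=(0, 2, 4)
  row2 ← row2 − (1)·row0  ⇒  L[2][0]=1, U row2=(0, -2, -2)
Step 2: pivot at (1,1) is 2.
  row2 ← row2 − (-1)·row1  ⇒  L[2][1]=-1, U row2=(0, 0, 2)

U[2][2] = 2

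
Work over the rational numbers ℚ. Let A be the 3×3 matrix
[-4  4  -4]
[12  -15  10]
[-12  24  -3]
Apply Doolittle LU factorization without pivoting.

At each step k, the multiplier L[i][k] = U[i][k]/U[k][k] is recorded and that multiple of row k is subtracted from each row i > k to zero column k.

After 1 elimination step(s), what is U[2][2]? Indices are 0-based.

U[2][2] = 9

k=0: U[0][0]=-4
  eliminate (1,0): mult=-3, new row 1: (0, -3, -2); set L[1][0]=-3
  eliminate (2,0): mult=3, new row 2: (0, 12, 9); set L[2][0]=3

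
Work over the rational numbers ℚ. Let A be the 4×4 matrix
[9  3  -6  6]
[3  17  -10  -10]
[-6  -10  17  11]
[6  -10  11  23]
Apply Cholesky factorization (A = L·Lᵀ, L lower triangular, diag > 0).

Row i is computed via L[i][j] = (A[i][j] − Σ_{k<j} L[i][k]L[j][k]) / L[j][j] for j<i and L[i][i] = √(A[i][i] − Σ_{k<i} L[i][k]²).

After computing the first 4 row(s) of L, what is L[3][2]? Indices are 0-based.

Step 1: L[0][0] = √(9) = 3.
  L[1][0] = (3) / L[0][0] = 1.
Step 2: L[1][1] = √(16) = 4.
  L[2][0] = (-6) / L[0][0] = -2.
  L[2][1] = (-8) / L[1][1] = -2.
Step 3: L[2][2] = √(9) = 3.
  L[3][0] = (6) / L[0][0] = 2.
  L[3][1] = (-12) / L[1][1] = -3.
  L[3][2] = (9) / L[2][2] = 3.
Step 4: L[3][3] = √(1) = 1.

L[3][2] = 3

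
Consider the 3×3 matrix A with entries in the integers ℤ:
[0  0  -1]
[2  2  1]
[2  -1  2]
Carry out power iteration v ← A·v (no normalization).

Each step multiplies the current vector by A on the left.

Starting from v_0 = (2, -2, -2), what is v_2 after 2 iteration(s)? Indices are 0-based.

v_2 = (-2, 2, 10)

v_0 = (2, -2, -2).
v_1 = A·v_0 = (2, -2, 2).
v_2 = A·v_1 = (-2, 2, 10).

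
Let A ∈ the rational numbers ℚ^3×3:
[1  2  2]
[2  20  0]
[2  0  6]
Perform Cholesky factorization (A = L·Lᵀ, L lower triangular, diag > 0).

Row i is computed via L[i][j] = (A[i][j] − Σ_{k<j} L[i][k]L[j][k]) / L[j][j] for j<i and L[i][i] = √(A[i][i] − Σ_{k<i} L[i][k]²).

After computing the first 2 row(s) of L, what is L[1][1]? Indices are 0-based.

Step 1: L[0][0] = √(1) = 1.
  L[1][0] = (2) / L[0][0] = 2.
Step 2: L[1][1] = √(16) = 4.

L[1][1] = 4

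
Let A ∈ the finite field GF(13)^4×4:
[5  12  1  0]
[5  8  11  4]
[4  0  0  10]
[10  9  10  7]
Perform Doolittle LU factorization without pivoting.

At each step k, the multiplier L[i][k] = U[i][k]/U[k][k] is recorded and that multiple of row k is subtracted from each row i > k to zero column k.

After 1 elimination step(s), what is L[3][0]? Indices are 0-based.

L[3][0] = 2

Step 1: pivot at (0,0) is 5.
  row1 ← row1 − (1)·row0  ⇒  L[1][0]=1, U row1=(0, 9, 10, 4)
  row2 ← row2 − (6)·row0  ⇒  L[2][0]=6, U row2=(0, 6, 7, 10)
  row3 ← row3 − (2)·row0  ⇒  L[3][0]=2, U row3=(0, 11, 8, 7)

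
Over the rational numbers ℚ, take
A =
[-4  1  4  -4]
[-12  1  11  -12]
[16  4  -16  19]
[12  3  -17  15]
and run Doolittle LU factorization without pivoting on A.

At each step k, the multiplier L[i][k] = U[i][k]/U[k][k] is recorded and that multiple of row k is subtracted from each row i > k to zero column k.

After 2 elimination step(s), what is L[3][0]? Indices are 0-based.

[col 0] pivot -4
  R1 -= 3*R0 → (0, -2, -1, 0)  (L[1][0] := 3)
  R2 -= -4*R0 → (0, 8, 0, 3)  (L[2][0] := -4)
  R3 -= -3*R0 → (0, 6, -5, 3)  (L[3][0] := -3)
[col 1] pivot -2
  R2 -= -4*R1 → (0, 0, -4, 3)  (L[2][1] := -4)
  R3 -= -3*R1 → (0, 0, -8, 3)  (L[3][1] := -3)

L[3][0] = -3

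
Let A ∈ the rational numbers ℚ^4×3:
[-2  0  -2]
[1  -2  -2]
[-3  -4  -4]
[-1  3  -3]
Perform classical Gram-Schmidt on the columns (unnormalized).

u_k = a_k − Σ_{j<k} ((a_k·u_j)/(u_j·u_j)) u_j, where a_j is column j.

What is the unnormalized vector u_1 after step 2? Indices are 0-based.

Step 1: u_0 = a_0 = (-2, 1, -3, -1).
Step 2: u_1 = a_1 − (7/15)·u_0 = (14/15, -37/15, -13/5, 52/15).

u_1 = (14/15, -37/15, -13/5, 52/15)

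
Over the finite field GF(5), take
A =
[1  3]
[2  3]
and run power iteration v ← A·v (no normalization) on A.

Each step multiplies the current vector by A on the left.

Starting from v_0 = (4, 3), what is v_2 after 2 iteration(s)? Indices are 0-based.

v_0 = (4, 3).
v_1 = A·v_0 = (3, 2).
v_2 = A·v_1 = (4, 2).

v_2 = (4, 2)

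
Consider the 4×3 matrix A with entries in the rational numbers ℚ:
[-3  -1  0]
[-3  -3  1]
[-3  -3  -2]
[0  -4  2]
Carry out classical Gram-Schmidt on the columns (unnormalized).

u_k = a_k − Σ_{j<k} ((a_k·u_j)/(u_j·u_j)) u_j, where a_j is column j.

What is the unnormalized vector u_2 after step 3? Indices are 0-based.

Step 1: u_0 = a_0 = (-3, -3, -3, 0).
Step 2: u_1 = a_1 − (7/9)·u_0 = (4/3, -2/3, -2/3, -4).
Step 3: u_2 = a_2 − (1/9)·u_0 − (-11/28)·u_1 = (6/7, 15/14, -27/14, 3/7).

u_2 = (6/7, 15/14, -27/14, 3/7)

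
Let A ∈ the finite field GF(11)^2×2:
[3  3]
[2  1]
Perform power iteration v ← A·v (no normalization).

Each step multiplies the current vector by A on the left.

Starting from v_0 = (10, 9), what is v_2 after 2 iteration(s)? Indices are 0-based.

v_2 = (5, 0)

v_0 = (10, 9).
v_1 = A·v_0 = (2, 7).
v_2 = A·v_1 = (5, 0).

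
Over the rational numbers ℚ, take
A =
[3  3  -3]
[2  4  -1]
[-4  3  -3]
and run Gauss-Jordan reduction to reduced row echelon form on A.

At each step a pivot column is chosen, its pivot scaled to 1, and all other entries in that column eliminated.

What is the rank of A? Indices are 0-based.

[1] R0 /= 3  ⇒  (1, 1, -1)
     R1 -= 2·R0  ⇒  (0, 2, 1)
     R2 -= -4·R0  ⇒  (0, 7, -7)
[2] R1 /= 2  ⇒  (0, 1, 1/2)
     R0 -= 1·R1  ⇒  (1, 0, -3/2)
     R2 -= 7·R1  ⇒  (0, 0, -21/2)
[3] R2 /= -21/2  ⇒  (0, 0, 1)
     R0 -= -3/2·R2  ⇒  (1, 0, 0)
     R1 -= 1/2·R2  ⇒  (0, 1, 0)

rank = 3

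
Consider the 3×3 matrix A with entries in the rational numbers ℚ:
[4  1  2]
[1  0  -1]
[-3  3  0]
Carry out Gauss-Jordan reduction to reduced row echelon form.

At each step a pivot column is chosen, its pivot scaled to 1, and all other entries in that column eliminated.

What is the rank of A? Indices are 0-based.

[1] R0 /= 4  ⇒  (1, 1/4, 1/2)
     R1 -= 1·R0  ⇒  (0, -1/4, -3/2)
     R2 -= -3·R0  ⇒  (0, 15/4, 3/2)
[2] R1 /= -1/4  ⇒  (0, 1, 6)
     R0 -= 1/4·R1  ⇒  (1, 0, -1)
     R2 -= 15/4·R1  ⇒  (0, 0, -21)
[3] R2 /= -21  ⇒  (0, 0, 1)
     R0 -= -1·R2  ⇒  (1, 0, 0)
     R1 -= 6·R2  ⇒  (0, 1, 0)

rank = 3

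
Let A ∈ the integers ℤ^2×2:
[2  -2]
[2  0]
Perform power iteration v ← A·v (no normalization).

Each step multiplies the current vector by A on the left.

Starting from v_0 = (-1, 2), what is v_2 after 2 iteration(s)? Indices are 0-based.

v_2 = (-8, -12)

v_0 = (-1, 2).
v_1 = A·v_0 = (-6, -2).
v_2 = A·v_1 = (-8, -12).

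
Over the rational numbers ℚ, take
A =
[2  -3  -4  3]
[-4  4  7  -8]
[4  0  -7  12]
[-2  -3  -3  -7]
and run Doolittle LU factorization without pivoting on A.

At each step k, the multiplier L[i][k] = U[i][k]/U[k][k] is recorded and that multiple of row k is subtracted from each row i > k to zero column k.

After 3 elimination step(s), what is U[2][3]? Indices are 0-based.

U[2][3] = 0

[col 0] pivot 2
  R1 -= -2*R0 → (0, -2, -1, -2)  (L[1][0] := -2)
  R2 -= 2*R0 → (0, 6, 1, 6)  (L[2][0] := 2)
  R3 -= -1*R0 → (0, -6, -7, -4)  (L[3][0] := -1)
[col 1] pivot -2
  R2 -= -3*R1 → (0, 0, -2, 0)  (L[2][1] := -3)
  R3 -= 3*R1 → (0, 0, -4, 2)  (L[3][1] := 3)
[col 2] pivot -2
  R3 -= 2*R2 → (0, 0, 0, 2)  (L[3][2] := 2)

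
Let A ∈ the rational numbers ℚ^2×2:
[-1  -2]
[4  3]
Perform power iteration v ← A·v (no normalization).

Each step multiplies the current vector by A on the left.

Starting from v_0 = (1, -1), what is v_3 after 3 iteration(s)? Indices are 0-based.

v_3 = (-11, 9)

v_0 = (1, -1).
v_1 = A·v_0 = (1, 1).
v_2 = A·v_1 = (-3, 7).
v_3 = A·v_2 = (-11, 9).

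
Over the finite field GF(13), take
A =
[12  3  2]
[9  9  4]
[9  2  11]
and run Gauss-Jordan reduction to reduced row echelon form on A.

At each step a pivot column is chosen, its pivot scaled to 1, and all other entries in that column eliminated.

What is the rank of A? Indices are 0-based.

rank = 3

[1] R0 /= 12  ⇒  (1, 10, 11)
     R1 -= 9·R0  ⇒  (0, 10, 9)
     R2 -= 9·R0  ⇒  (0, 3, 3)
[2] R1 /= 10  ⇒  (0, 1, 10)
     R0 -= 10·R1  ⇒  (1, 0, 2)
     R2 -= 3·R1  ⇒  (0, 0, 12)
[3] R2 /= 12  ⇒  (0, 0, 1)
     R0 -= 2·R2  ⇒  (1, 0, 0)
     R1 -= 10·R2  ⇒  (0, 1, 0)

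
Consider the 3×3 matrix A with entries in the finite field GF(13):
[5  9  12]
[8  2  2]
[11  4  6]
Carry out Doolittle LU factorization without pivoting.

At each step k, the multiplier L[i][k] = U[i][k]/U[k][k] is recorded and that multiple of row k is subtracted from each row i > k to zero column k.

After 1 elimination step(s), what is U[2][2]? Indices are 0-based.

k=0: U[0][0]=5
  eliminate (1,0): mult=12, new row 1: (0, 11, 1); set L[1][0]=12
  eliminate (2,0): mult=10, new row 2: (0, 5, 3); set L[2][0]=10

U[2][2] = 3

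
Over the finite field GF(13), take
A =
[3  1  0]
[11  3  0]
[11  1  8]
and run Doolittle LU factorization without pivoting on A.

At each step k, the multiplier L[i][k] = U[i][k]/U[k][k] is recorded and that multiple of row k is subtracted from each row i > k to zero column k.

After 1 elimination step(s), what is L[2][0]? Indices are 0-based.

[col 0] pivot 3
  R1 -= 8*R0 → (0, 8, 0)  (L[1][0] := 8)
  R2 -= 8*R0 → (0, 6, 8)  (L[2][0] := 8)

L[2][0] = 8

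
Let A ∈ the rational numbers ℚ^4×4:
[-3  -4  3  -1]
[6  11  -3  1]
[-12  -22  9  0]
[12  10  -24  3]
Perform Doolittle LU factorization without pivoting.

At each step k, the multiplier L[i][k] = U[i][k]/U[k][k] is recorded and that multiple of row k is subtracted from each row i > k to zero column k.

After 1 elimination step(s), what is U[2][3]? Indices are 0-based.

[col 0] pivot -3
  R1 -= -2*R0 → (0, 3, 3, -1)  (L[1][0] := -2)
  R2 -= 4*R0 → (0, -6, -3, 4)  (L[2][0] := 4)
  R3 -= -4*R0 → (0, -6, -12, -1)  (L[3][0] := -4)

U[2][3] = 4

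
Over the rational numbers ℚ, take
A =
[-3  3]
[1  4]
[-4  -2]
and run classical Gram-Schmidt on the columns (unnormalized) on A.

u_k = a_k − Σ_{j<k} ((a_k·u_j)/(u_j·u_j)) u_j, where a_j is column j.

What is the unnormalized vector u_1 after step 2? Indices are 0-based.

Step 1: u_0 = a_0 = (-3, 1, -4).
Step 2: u_1 = a_1 − (3/26)·u_0 = (87/26, 101/26, -20/13).

u_1 = (87/26, 101/26, -20/13)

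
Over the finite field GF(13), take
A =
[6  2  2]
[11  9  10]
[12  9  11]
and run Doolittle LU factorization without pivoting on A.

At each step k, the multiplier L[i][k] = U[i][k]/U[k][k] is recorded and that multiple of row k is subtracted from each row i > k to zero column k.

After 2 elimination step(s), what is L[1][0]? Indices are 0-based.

L[1][0] = 4

[col 0] pivot 6
  R1 -= 4*R0 → (0, 1, 2)  (L[1][0] := 4)
  R2 -= 2*R0 → (0, 5, 7)  (L[2][0] := 2)
[col 1] pivot 1
  R2 -= 5*R1 → (0, 0, 10)  (L[2][1] := 5)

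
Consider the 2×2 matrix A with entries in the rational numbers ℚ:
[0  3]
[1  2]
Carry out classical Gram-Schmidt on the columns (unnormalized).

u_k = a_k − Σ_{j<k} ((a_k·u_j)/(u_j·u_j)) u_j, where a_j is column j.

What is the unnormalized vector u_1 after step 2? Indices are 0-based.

Step 1: u_0 = a_0 = (0, 1).
Step 2: u_1 = a_1 − (2)·u_0 = (3, 0).

u_1 = (3, 0)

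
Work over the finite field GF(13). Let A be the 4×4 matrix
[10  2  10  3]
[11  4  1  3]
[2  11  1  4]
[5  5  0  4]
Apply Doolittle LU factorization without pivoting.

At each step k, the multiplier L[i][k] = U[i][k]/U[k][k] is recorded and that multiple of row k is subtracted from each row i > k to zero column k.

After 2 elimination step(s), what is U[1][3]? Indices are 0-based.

Step 1: pivot at (0,0) is 10.
  row1 ← row1 − (5)·row0  ⇒  L[1][0]=5, U row1=(0, 7, 3, 1)
  row2 ← row2 − (8)·row0  ⇒  L[2][0]=8, U row2=(0, 8, 12, 6)
  row3 ← row3 − (7)·row0  ⇒  L[3][0]=7, U row3=(0, 4, 8, 9)
Step 2: pivot at (1,1) is 7.
  row2 ← row2 − (3)·row1  ⇒  L[2][1]=3, U row2=(0, 0, 3, 3)
  row3 ← row3 − (8)·row1  ⇒  L[3][1]=8, U row3=(0, 0, 10, 1)

U[1][3] = 1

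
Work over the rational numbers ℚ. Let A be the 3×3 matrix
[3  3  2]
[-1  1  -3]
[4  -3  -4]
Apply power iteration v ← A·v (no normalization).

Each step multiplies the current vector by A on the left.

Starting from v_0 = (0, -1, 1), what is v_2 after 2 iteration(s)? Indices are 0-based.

v_0 = (0, -1, 1).
v_1 = A·v_0 = (-1, -4, -1).
v_2 = A·v_1 = (-17, 0, 12).

v_2 = (-17, 0, 12)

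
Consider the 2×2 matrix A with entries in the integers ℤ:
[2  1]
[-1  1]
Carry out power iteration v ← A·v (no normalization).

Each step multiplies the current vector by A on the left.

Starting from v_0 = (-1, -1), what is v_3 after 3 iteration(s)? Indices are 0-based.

v_0 = (-1, -1).
v_1 = A·v_0 = (-3, 0).
v_2 = A·v_1 = (-6, 3).
v_3 = A·v_2 = (-9, 9).

v_3 = (-9, 9)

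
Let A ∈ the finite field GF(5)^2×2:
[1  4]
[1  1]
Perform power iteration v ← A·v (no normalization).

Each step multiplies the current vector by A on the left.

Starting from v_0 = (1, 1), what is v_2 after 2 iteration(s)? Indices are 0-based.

v_0 = (1, 1).
v_1 = A·v_0 = (0, 2).
v_2 = A·v_1 = (3, 2).

v_2 = (3, 2)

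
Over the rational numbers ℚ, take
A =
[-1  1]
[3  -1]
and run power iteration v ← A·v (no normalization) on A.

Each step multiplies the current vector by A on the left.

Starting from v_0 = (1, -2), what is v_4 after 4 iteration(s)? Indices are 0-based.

v_4 = (60, -104)

v_0 = (1, -2).
v_1 = A·v_0 = (-3, 5).
v_2 = A·v_1 = (8, -14).
v_3 = A·v_2 = (-22, 38).
v_4 = A·v_3 = (60, -104).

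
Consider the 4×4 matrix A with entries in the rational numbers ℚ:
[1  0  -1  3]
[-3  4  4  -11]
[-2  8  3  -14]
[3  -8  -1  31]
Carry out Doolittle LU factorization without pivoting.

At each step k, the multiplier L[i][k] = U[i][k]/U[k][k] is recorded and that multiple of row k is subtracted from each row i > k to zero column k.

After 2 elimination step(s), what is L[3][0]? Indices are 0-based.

L[3][0] = 3

Step 1: pivot at (0,0) is 1.
  row1 ← row1 − (-3)·row0  ⇒  L[1][0]=-3, U row1=(0, 4, 1, -2)
  row2 ← row2 − (-2)·row0  ⇒  L[2][0]=-2, U row2=(0, 8, 1, -8)
  row3 ← row3 − (3)·row0  ⇒  L[3][0]=3, U row3=(0, -8, 2, 22)
Step 2: pivot at (1,1) is 4.
  row2 ← row2 − (2)·row1  ⇒  L[2][1]=2, U row2=(0, 0, -1, -4)
  row3 ← row3 − (-2)·row1  ⇒  L[3][1]=-2, U row3=(0, 0, 4, 18)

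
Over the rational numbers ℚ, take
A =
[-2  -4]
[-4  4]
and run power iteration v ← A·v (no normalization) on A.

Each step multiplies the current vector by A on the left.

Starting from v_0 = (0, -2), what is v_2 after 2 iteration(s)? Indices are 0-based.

v_0 = (0, -2).
v_1 = A·v_0 = (8, -8).
v_2 = A·v_1 = (16, -64).

v_2 = (16, -64)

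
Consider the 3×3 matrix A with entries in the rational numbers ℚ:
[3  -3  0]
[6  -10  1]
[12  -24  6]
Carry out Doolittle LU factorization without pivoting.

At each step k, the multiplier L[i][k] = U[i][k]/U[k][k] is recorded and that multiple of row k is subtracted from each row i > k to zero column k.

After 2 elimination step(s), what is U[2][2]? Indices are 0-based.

[col 0] pivot 3
  R1 -= 2*R0 → (0, -4, 1)  (L[1][0] := 2)
  R2 -= 4*R0 → (0, -12, 6)  (L[2][0] := 4)
[col 1] pivot -4
  R2 -= 3*R1 → (0, 0, 3)  (L[2][1] := 3)

U[2][2] = 3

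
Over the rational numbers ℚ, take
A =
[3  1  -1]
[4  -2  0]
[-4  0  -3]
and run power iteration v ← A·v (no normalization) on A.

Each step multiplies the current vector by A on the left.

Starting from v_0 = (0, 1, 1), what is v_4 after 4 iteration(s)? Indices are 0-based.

v_4 = (21, 0, 101)

v_0 = (0, 1, 1).
v_1 = A·v_0 = (0, -2, -3).
v_2 = A·v_1 = (1, 4, 9).
v_3 = A·v_2 = (-2, -4, -31).
v_4 = A·v_3 = (21, 0, 101).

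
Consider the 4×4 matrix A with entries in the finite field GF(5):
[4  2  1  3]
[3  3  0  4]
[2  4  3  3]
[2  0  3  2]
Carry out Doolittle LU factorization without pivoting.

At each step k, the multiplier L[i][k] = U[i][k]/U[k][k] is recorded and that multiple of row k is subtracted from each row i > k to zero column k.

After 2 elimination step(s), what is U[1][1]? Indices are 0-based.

U[1][1] = 4

k=0: U[0][0]=4
  eliminate (1,0): mult=2, new row 1: (0, 4, 3, 3); set L[1][0]=2
  eliminate (2,0): mult=3, new row 2: (0, 3, 0, 4); set L[2][0]=3
  eliminate (3,0): mult=3, new row 3: (0, 4, 0, 3); set L[3][0]=3
k=1: U[1][1]=4
  eliminate (2,1): mult=2, new row 2: (0, 0, 4, 3); set L[2][1]=2
  eliminate (3,1): mult=1, new row 3: (0, 0, 2, 0); set L[3][1]=1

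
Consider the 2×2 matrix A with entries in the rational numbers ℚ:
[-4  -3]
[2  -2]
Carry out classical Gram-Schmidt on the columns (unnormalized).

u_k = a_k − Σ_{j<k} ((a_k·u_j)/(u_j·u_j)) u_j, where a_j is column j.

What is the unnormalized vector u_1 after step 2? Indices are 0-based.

u_1 = (-7/5, -14/5)

Step 1: u_0 = a_0 = (-4, 2).
Step 2: u_1 = a_1 − (2/5)·u_0 = (-7/5, -14/5).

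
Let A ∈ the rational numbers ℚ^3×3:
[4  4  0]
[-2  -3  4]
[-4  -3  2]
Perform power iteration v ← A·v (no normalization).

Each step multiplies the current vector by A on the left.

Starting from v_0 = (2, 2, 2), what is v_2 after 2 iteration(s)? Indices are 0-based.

v_2 = (56, -66, -78)

v_0 = (2, 2, 2).
v_1 = A·v_0 = (16, -2, -10).
v_2 = A·v_1 = (56, -66, -78).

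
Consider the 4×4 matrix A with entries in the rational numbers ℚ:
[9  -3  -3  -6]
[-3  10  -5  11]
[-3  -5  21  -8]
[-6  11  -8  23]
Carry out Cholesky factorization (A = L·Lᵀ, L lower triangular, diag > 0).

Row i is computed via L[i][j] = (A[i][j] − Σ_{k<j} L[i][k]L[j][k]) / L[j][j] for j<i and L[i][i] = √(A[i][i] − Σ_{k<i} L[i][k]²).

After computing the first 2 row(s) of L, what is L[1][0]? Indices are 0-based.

L[1][0] = -1

Step 1: L[0][0] = √(9) = 3.
  L[1][0] = (-3) / L[0][0] = -1.
Step 2: L[1][1] = √(9) = 3.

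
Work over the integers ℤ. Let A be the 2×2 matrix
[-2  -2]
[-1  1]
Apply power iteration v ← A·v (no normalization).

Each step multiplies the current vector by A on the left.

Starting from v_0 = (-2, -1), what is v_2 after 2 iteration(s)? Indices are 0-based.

v_2 = (-14, -5)

v_0 = (-2, -1).
v_1 = A·v_0 = (6, 1).
v_2 = A·v_1 = (-14, -5).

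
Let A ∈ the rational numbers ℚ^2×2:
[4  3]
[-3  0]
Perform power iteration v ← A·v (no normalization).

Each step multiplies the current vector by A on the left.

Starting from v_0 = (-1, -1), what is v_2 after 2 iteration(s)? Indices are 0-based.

v_0 = (-1, -1).
v_1 = A·v_0 = (-7, 3).
v_2 = A·v_1 = (-19, 21).

v_2 = (-19, 21)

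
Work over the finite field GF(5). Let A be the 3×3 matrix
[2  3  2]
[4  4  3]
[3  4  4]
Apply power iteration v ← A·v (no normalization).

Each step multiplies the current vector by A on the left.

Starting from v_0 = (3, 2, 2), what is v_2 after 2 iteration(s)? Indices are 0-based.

v_0 = (3, 2, 2).
v_1 = A·v_0 = (1, 1, 0).
v_2 = A·v_1 = (0, 3, 2).

v_2 = (0, 3, 2)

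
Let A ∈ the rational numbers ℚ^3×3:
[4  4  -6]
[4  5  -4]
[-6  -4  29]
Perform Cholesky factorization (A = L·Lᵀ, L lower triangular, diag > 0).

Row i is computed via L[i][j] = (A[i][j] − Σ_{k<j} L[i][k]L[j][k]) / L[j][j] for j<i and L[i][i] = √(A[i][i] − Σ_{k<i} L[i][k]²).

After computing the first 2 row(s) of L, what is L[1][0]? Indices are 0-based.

L[1][0] = 2

Step 1: L[0][0] = √(4) = 2.
  L[1][0] = (4) / L[0][0] = 2.
Step 2: L[1][1] = √(1) = 1.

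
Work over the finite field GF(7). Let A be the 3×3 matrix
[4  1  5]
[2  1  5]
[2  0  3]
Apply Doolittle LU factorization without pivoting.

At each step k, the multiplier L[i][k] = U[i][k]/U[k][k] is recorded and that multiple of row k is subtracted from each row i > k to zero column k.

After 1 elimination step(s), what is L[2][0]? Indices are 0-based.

Step 1: pivot at (0,0) is 4.
  row1 ← row1 − (4)·row0  ⇒  L[1][0]=4, U row1=(0, 4, 6)
  row2 ← row2 − (4)·row0  ⇒  L[2][0]=4, U row2=(0, 3, 4)

L[2][0] = 4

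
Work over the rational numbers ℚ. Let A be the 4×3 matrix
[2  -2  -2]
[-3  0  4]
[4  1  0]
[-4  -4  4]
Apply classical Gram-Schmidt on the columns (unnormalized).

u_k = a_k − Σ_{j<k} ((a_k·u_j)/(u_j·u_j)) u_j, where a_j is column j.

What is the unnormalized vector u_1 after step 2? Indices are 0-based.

u_1 = (-122/45, 16/15, -19/45, -116/45)

Step 1: u_0 = a_0 = (2, -3, 4, -4).
Step 2: u_1 = a_1 − (16/45)·u_0 = (-122/45, 16/15, -19/45, -116/45).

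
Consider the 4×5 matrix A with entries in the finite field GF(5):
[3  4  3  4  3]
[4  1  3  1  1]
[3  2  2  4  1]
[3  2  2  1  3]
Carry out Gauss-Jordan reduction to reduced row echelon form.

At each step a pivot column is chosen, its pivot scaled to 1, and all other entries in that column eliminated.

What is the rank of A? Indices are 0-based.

pivot(0,0)=3: scale R0 → (1, 3, 1, 3, 1)
  clear (1,0): R1 −= (4)R0 → (0, 4, 4, 4, 2)
  clear (2,0): R2 −= (3)R0 → (0, 3, 4, 0, 3)
  clear (3,0): R3 −= (3)R0 → (0, 3, 4, 2, 0)
pivot(1,1)=4: scale R1 → (0, 1, 1, 1, 3)
  clear (0,1): R0 −= (3)R1 → (1, 0, 3, 0, 2)
  clear (2,1): R2 −= (3)R1 → (0, 0, 1, 2, 4)
  clear (3,1): R3 −= (3)R1 → (0, 0, 1, 4, 1)
pivot(2,2)=1: scale R2 → (0, 0, 1, 2, 4)
  clear (0,2): R0 −= (3)R2 → (1, 0, 0, 4, 0)
  clear (1,2): R1 −= (1)R2 → (0, 1, 0, 4, 4)
  clear (3,2): R3 −= (1)R2 → (0, 0, 0, 2, 2)
pivot(3,3)=2: scale R3 → (0, 0, 0, 1, 1)
  clear (0,3): R0 −= (4)R3 → (1, 0, 0, 0, 1)
  clear (1,3): R1 −= (4)R3 → (0, 1, 0, 0, 0)
  clear (2,3): R2 −= (2)R3 → (0, 0, 1, 0, 2)

rank = 4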